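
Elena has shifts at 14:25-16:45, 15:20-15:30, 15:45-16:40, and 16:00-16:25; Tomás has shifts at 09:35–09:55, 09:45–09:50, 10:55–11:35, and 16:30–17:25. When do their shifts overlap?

A, merged: 14:25–16:45.
B, merged: 09:35–09:55, 10:55–11:35, 16:30–17:25.
14:25–16:45 ∩ B → 16:30–16:45.

16:30–16:45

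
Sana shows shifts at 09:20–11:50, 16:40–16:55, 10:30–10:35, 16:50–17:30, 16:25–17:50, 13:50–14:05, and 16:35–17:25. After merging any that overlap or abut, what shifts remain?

09:20-11:50, 13:50-14:05, 16:25-17:50

Sort by start: 09:20-11:50, 10:30-10:35, 13:50-14:05, 16:25-17:50, 16:35-17:25, 16:40-16:55, 16:50-17:30.
10:30-10:35 overlaps/touches 09:20-11:50 → extend to 09:20-11:50.
13:50-14:05 is disjoint → start new block.
16:25-17:50 is disjoint → start new block.
16:35-17:25 overlaps/touches 16:25-17:50 → extend to 16:25-17:50.
16:40-16:55 overlaps/touches 16:25-17:50 → extend to 16:25-17:50.
16:50-17:30 overlaps/touches 16:25-17:50 → extend to 16:25-17:50.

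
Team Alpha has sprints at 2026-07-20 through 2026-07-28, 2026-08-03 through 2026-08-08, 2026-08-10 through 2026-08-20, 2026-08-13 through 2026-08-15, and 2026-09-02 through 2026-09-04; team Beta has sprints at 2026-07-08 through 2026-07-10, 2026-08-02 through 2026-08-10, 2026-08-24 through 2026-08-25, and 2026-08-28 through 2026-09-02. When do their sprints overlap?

2026-08-03 through 2026-08-08, 2026-08-10 through 2026-08-10, 2026-09-02 through 2026-09-02

First set merges to 2026-07-20 through 2026-07-28, 2026-08-03 through 2026-08-08, 2026-08-10 through 2026-08-20, 2026-09-02 through 2026-09-04.
2026-07-20 through 2026-07-28: no overlap with the second set.
2026-08-03 through 2026-08-08 meets the second set on 2026-08-03 through 2026-08-08.
2026-08-10 through 2026-08-20 meets the second set on 2026-08-10 through 2026-08-10.
2026-09-02 through 2026-09-04 meets the second set on 2026-09-02 through 2026-09-02.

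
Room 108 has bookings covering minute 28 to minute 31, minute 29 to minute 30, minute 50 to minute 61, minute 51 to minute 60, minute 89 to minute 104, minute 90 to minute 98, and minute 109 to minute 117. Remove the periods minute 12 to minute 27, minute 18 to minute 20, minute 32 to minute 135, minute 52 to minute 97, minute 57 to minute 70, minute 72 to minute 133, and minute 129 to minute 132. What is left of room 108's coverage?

First set merges to minute 28 to minute 31, minute 50 to minute 61, minute 89 to minute 104, minute 109 to minute 117.
Second set merges to minute 12 to minute 27, minute 32 to minute 135.
minute 28 to minute 31: no B overlap → unchanged.
minute 50 to minute 61: fully covered by B → removed.
minute 89 to minute 104: fully covered by B → removed.
minute 109 to minute 117: fully covered by B → removed.

minute 28 to minute 31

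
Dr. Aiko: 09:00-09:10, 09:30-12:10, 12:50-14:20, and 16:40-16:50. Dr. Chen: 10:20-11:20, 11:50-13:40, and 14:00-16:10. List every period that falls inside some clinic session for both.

09:00–09:10 falls entirely outside B.
09:30–12:10 overlaps B on 10:20–11:20, 11:50–12:10.
12:50–14:20 overlaps B on 12:50–13:40, 14:00–14:20.
16:40–16:50 falls entirely outside B.

10:20–11:20, 11:50–12:10, 12:50–13:40, 14:00–14:20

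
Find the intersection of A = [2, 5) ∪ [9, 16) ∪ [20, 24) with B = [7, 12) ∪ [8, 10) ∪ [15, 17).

B, merged: [7, 12), [15, 17).
[2, 5): no overlap with the second set.
[9, 16) meets the second set on [9, 12), [15, 16).
[20, 24): no overlap with the second set.

[9, 12) ∪ [15, 16)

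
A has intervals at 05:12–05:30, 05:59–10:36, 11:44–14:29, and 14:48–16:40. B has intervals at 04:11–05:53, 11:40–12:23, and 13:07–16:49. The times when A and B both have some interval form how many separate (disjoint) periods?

A ∩ B = 05:12-05:30, 11:44-12:23, 13:07-14:29, 14:48-16:40.
That is 4 disjoint pieces.

4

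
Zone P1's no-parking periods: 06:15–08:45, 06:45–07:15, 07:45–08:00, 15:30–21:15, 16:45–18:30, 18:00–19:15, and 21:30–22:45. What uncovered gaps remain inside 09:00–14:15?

09:00–14:15

After merging, the occupied span is 06:15–08:45, 15:30–21:15, 21:30–22:45.
Complement within 09:00–14:15: 09:00–14:15.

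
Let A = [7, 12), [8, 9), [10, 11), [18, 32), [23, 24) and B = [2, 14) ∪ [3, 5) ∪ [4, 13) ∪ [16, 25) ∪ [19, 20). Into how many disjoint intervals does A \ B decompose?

1

First set merges to [7, 12), [18, 32).
Second set merges to [2, 14), [16, 25).
A \ B = [25, 32).
That is 1 disjoint piece.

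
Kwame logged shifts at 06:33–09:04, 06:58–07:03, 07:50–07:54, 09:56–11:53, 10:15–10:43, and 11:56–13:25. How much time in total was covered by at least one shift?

Merged: 06:33–09:04, 09:56–11:53, 11:56–13:25.
Lengths: 2 h 31 min + 1 h 57 min + 1 h 29 min = 5 h 57 min.

5 h 57 min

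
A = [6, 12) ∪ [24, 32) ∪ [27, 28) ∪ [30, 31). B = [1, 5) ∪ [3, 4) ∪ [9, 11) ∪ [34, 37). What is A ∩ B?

Merge the first list: [6, 12), [24, 32).
Merge the second list: [1, 5), [9, 11), [34, 37).
[6, 12) overlaps B on [9, 11).
[24, 32) falls entirely outside B.

[9, 11)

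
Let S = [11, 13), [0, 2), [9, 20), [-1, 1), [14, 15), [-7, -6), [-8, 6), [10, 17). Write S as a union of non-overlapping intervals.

Sort by start: [-8, 6), [-7, -6), [-1, 1), [0, 2), [9, 20), [10, 17), [11, 13), [14, 15).
[-7, -6) overlaps/touches [-8, 6) → extend to [-8, 6).
[-1, 1) overlaps/touches [-8, 6) → extend to [-8, 6).
[0, 2) overlaps/touches [-8, 6) → extend to [-8, 6).
[9, 20) is disjoint → start new block.
[10, 17) overlaps/touches [9, 20) → extend to [9, 20).
[11, 13) overlaps/touches [9, 20) → extend to [9, 20).
[14, 15) overlaps/touches [9, 20) → extend to [9, 20).

[-8, 6) ∪ [9, 20)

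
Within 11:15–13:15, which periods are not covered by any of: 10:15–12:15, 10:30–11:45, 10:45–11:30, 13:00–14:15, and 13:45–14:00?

The merged coverage is 10:15-12:15, 13:00-14:15.
Uncovered inside 11:15-13:15: 12:15-13:00.

12:15-13:00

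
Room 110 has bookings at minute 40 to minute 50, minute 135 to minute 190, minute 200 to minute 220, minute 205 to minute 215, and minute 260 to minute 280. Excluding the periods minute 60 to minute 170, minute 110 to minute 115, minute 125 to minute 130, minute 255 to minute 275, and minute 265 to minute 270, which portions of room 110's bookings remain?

Merge the first list: minute 40 to minute 50, minute 135 to minute 190, minute 200 to minute 220, minute 260 to minute 280.
Merge the second list: minute 60 to minute 170, minute 255 to minute 275.
minute 40 to minute 50 is untouched.
minute 135 to minute 190 with B removed leaves minute 170 to minute 190.
minute 200 to minute 220 is untouched.
minute 260 to minute 280 with B removed leaves minute 275 to minute 280.

minute 40 to minute 50, minute 170 to minute 190, minute 200 to minute 220, minute 275 to minute 280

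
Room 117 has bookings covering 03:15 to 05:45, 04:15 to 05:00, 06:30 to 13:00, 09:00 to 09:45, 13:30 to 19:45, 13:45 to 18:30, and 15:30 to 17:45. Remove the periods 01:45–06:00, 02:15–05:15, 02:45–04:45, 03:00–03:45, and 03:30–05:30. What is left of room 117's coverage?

06:30–13:00, 13:30–19:45

Merge the first list: 03:15–05:45, 06:30–13:00, 13:30–19:45.
Merge the second list: 01:45–06:00.
03:15–05:45: entirely removed.
06:30–13:00: nothing removed.
13:30–19:45: nothing removed.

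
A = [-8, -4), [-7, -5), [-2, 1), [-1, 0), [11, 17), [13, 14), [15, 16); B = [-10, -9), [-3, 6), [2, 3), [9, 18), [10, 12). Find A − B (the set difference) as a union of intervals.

First set merges to [-8, -4), [-2, 1), [11, 17).
Second set merges to [-10, -9), [-3, 6), [9, 18).
[-8, -4): no B overlap → unchanged.
[-2, 1): fully covered by B → removed.
[11, 17): fully covered by B → removed.

[-8, -4)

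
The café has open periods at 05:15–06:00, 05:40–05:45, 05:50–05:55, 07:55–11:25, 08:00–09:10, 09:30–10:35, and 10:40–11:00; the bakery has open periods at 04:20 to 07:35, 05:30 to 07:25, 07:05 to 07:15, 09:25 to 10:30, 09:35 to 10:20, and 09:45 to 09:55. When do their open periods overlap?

First set merges to 05:15–06:00, 07:55–11:25.
Second set merges to 04:20–07:35, 09:25–10:30.
05:15–06:00 ∩ B → 05:15–06:00.
07:55–11:25 ∩ B → 09:25–10:30.

05:15–06:00, 09:25–10:30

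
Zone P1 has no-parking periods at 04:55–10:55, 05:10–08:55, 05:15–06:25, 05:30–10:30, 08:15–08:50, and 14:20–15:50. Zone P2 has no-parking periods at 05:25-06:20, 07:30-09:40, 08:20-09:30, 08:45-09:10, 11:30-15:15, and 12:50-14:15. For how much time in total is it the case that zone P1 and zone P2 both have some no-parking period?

4 h

Merge the first list: 04:55–10:55, 14:20–15:50.
Merge the second list: 05:25–06:20, 07:30–09:40, 11:30–15:15.
A ∩ B = 05:25–06:20, 07:30–09:40, 14:20–15:15.
Total: 55 min + 2 h 10 min + 55 min = 4 h.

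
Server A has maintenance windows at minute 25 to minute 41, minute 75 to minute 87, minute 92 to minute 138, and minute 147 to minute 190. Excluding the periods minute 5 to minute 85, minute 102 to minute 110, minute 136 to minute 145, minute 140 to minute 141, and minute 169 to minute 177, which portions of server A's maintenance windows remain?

Second set merges to minute 5 to minute 85, minute 102 to minute 110, minute 136 to minute 145, minute 169 to minute 177.
minute 25 to minute 41: entirely removed.
minute 75 to minute 87 \ B = minute 85 to minute 87.
minute 92 to minute 138 \ B = minute 92 to minute 102, minute 110 to minute 136.
minute 147 to minute 190 \ B = minute 147 to minute 169, minute 177 to minute 190.

minute 85 to minute 87, minute 92 to minute 102, minute 110 to minute 136, minute 147 to minute 169, minute 177 to minute 190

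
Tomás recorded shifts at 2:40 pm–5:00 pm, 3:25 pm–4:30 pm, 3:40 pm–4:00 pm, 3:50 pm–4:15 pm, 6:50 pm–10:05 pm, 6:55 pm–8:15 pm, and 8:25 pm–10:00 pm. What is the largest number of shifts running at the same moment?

4

Walk the sorted start/end points keeping a running depth.
The depth first hits 4 at 3:50 pm.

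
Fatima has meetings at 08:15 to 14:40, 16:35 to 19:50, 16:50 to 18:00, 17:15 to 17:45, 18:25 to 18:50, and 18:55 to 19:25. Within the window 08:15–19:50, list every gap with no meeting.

After merging, the occupied span is 08:15–14:40, 16:35–19:50.
Uncovered inside 08:15–19:50: 14:40–16:35.

14:40–16:35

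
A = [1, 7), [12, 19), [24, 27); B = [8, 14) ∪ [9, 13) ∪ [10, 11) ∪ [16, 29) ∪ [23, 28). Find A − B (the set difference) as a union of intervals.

[1, 7) ∪ [14, 16)

Merge the second list: [8, 14), [16, 29).
[1, 7): nothing removed.
[12, 19) \ B = [14, 16).
[24, 27): entirely removed.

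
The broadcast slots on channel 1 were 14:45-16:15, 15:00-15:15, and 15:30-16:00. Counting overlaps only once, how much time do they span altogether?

Merged: 14:45–16:15.
Length: 1 h 30 min.

1 h 30 min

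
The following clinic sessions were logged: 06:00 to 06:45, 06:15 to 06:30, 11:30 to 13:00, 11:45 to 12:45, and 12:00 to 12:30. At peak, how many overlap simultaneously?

3

Walk the sorted start/end points keeping a running depth.
The depth first hits 3 at 12:00.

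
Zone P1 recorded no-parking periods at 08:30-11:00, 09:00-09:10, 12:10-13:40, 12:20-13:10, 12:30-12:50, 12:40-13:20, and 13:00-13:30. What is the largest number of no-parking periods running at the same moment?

Sweep endpoints in order; track running count of active intervals.
Peak of 4 reached at 12:40.

4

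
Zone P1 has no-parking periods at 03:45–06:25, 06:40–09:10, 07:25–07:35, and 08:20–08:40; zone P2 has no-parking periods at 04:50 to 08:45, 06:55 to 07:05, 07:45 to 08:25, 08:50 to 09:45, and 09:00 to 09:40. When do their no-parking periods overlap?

Merge the first list: 03:45–06:25, 06:40–09:10.
Merge the second list: 04:50–08:45, 08:50–09:45.
03:45–06:25 overlaps B on 04:50–06:25.
06:40–09:10 overlaps B on 06:40–08:45, 08:50–09:10.

04:50–06:25, 06:40–08:45, 08:50–09:10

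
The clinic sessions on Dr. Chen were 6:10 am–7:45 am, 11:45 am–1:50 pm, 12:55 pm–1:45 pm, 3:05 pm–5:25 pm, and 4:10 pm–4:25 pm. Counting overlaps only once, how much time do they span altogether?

6 h

Merged: 6:10 am–7:45 am, 11:45 am–1:50 pm, 3:05 pm–5:25 pm.
Lengths: 1 h 35 min + 2 h 5 min + 2 h 20 min = 6 h.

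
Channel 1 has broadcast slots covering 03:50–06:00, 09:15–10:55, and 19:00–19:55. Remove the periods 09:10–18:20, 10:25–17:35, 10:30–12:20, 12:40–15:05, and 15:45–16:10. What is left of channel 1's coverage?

B, merged: 09:10-18:20.
03:50-06:00: nothing removed.
09:15-10:55: entirely removed.
19:00-19:55: nothing removed.

03:50-06:00, 19:00-19:55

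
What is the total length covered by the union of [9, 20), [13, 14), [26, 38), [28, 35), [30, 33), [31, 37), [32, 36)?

Merged: [9, 20), [26, 38).
Lengths: 11 + 12 = 23.

23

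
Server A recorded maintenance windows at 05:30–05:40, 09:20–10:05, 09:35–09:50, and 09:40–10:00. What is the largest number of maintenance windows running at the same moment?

At 09:40, 3 of the intervals are simultaneously active.
No point has more.

3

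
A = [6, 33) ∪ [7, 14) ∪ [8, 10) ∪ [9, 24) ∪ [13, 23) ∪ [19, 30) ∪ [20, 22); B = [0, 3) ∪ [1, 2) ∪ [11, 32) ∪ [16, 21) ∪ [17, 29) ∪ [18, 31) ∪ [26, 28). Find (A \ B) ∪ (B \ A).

First set merges to [6, 33).
Second set merges to [0, 3), [11, 32).
A but not B: [6, 11), [32, 33).
B but not A: [0, 3).
Combining gives A △ B.

[0, 3) ∪ [6, 11) ∪ [32, 33)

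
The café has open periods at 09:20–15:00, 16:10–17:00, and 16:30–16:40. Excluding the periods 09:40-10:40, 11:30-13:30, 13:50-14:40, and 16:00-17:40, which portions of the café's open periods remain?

09:20–09:40, 10:40–11:30, 13:30–13:50, 14:40–15:00

A, merged: 09:20–15:00, 16:10–17:00.
09:20–15:00 minus B → 09:20–09:40, 10:40–11:30, 13:30–13:50, 14:40–15:00.
16:10–17:00: fully covered by B → removed.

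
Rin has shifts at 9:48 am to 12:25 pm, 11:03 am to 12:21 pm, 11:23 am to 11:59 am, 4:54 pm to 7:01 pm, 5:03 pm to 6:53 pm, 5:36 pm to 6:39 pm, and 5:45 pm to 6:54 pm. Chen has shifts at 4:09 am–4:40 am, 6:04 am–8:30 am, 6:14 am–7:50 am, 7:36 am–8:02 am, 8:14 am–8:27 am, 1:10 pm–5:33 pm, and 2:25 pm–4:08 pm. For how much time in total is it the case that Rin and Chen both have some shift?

39 min

A, merged: 9:48 am-12:25 pm, 4:54 pm-7:01 pm.
B, merged: 4:09 am-4:40 am, 6:04 am-8:30 am, 1:10 pm-5:33 pm.
A ∩ B = 4:54 pm-5:33 pm.
Total: 39 min.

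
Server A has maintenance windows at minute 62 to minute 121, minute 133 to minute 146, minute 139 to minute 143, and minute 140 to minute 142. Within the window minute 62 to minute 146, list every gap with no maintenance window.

The merged coverage is minute 62 to minute 121, minute 133 to minute 146.
Complement within minute 62 to minute 146: minute 121 to minute 133.

minute 121 to minute 133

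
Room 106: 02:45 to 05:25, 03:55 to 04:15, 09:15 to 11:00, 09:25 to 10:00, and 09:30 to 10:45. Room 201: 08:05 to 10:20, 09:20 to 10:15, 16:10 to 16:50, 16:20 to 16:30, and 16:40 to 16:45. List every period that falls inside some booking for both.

09:15-10:20

First set merges to 02:45-05:25, 09:15-11:00.
Second set merges to 08:05-10:20, 16:10-16:50.
02:45-05:25: no overlap with the second set.
09:15-11:00 meets the second set on 09:15-10:20.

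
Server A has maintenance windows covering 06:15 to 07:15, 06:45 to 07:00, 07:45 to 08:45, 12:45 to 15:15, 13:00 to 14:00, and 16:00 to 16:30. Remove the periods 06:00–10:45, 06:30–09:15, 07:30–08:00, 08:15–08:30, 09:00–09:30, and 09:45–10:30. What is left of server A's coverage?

Merge the first list: 06:15–07:15, 07:45–08:45, 12:45–15:15, 16:00–16:30.
Merge the second list: 06:00–10:45.
06:15–07:15 lies entirely inside B → drops out.
07:45–08:45 lies entirely inside B → drops out.
12:45–15:15 is untouched.
16:00–16:30 is untouched.

12:45–15:15, 16:00–16:30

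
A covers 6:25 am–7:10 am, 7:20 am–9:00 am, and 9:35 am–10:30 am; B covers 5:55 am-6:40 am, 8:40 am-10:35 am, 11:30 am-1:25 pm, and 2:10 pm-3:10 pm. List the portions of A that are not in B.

6:40 am-7:10 am, 7:20 am-8:40 am

6:25 am-7:10 am minus B → 6:40 am-7:10 am.
7:20 am-9:00 am minus B → 7:20 am-8:40 am.
9:35 am-10:30 am: fully covered by B → removed.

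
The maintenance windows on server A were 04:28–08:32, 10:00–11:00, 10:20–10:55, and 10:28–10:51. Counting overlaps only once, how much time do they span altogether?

5 h 4 min

Merged: 04:28–08:32, 10:00–11:00.
Lengths: 4 h 4 min + 1 h = 5 h 4 min.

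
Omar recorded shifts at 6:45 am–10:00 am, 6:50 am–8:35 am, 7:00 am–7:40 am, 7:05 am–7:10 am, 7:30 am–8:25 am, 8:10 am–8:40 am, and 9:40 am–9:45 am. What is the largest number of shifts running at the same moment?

Sweep endpoints in order; track running count of active intervals.
Peak of 4 reached at 7:05 am.

4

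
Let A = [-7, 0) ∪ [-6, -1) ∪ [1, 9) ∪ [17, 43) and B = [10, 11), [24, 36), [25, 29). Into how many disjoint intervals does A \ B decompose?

First set merges to [-7, 0), [1, 9), [17, 43).
Second set merges to [10, 11), [24, 36).
A \ B = [-7, 0), [1, 9), [17, 24), [36, 43).
That is 4 disjoint pieces.

4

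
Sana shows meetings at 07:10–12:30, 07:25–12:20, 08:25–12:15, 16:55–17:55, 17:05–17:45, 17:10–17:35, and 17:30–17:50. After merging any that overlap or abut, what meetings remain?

07:10-12:30, 16:55-17:55

07:25-12:20 overlaps/touches 07:10-12:30 → extend to 07:10-12:30.
08:25-12:15 overlaps/touches 07:10-12:30 → extend to 07:10-12:30.
16:55-17:55 is disjoint → start new block.
17:05-17:45 overlaps/touches 16:55-17:55 → extend to 16:55-17:55.
17:10-17:35 overlaps/touches 16:55-17:55 → extend to 16:55-17:55.
17:30-17:50 overlaps/touches 16:55-17:55 → extend to 16:55-17:55.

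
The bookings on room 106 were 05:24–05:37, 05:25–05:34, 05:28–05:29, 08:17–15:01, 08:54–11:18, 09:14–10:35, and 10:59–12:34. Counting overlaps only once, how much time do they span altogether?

Merged: 05:24-05:37, 08:17-15:01.
Lengths: 13 min + 6 h 44 min = 6 h 57 min.

6 h 57 min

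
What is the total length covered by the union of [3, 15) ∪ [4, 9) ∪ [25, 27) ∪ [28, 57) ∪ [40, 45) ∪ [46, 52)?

43

Merged: [3, 15), [25, 27), [28, 57).
Lengths: 12 + 2 + 29 = 43.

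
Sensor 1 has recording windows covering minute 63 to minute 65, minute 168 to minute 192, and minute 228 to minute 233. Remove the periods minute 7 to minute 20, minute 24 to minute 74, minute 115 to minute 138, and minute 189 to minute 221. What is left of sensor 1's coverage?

minute 168 to minute 189, minute 228 to minute 233

minute 63 to minute 65: fully covered by B → removed.
minute 168 to minute 192 minus B → minute 168 to minute 189.
minute 228 to minute 233: no B overlap → unchanged.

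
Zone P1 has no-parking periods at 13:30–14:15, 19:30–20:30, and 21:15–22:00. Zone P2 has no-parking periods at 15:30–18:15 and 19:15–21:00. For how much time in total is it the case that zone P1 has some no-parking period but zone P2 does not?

A \ B = 13:30-14:15, 21:15-22:00.
Total: 45 min + 45 min = 1 h 30 min.

1 h 30 min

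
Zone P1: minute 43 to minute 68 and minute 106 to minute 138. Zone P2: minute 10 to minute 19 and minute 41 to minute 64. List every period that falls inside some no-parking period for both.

minute 43 to minute 68 overlaps B on minute 43 to minute 64.
minute 106 to minute 138 falls entirely outside B.

minute 43 to minute 64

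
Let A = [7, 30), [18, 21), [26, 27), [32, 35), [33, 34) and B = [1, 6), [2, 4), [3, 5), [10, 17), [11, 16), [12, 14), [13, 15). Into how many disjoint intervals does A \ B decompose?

Merge the first list: [7, 30), [32, 35).
Merge the second list: [1, 6), [10, 17).
A \ B = [7, 10), [17, 30), [32, 35).
That is 3 disjoint pieces.

3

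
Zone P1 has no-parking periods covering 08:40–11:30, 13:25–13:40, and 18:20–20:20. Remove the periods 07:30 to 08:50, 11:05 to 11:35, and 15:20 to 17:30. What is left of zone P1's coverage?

08:40–11:30 \ B = 08:50–11:05.
13:25–13:40: nothing removed.
18:20–20:20: nothing removed.

08:50–11:05, 13:25–13:40, 18:20–20:20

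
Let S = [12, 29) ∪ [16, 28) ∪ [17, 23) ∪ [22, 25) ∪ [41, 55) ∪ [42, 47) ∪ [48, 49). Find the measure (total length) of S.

31

Merged: [12, 29), [41, 55).
Lengths: 17 + 14 = 31.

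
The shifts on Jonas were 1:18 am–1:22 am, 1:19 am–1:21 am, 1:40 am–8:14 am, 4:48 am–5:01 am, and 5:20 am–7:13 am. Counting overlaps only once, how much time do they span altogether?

Merged: 1:18 am–1:22 am, 1:40 am–8:14 am.
Lengths: 4 min + 6 h 34 min = 6 h 38 min.

6 h 38 min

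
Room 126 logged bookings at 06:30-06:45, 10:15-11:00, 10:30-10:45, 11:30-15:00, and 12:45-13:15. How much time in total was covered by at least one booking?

Merged: 06:30–06:45, 10:15–11:00, 11:30–15:00.
Lengths: 15 min + 45 min + 3 h 30 min = 4 h 30 min.

4 h 30 min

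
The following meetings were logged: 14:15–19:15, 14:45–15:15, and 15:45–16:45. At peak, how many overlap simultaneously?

Sweep endpoints in order; track running count of active intervals.
Peak of 2 reached at 14:45.

2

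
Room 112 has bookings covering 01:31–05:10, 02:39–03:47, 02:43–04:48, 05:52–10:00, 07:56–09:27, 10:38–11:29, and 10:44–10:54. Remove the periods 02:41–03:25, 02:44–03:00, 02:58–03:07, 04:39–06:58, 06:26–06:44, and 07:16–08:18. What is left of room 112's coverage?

01:31–02:41, 03:25–04:39, 06:58–07:16, 08:18–10:00, 10:38–11:29

First set merges to 01:31–05:10, 05:52–10:00, 10:38–11:29.
Second set merges to 02:41–03:25, 04:39–06:58, 07:16–08:18.
01:31–05:10 minus B → 01:31–02:41, 03:25–04:39.
05:52–10:00 minus B → 06:58–07:16, 08:18–10:00.
10:38–11:29: no B overlap → unchanged.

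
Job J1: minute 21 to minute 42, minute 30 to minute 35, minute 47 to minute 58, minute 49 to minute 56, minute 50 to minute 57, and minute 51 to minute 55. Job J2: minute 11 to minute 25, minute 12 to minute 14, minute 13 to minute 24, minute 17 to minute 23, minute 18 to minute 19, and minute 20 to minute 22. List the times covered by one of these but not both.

Merge the first list: minute 21 to minute 42, minute 47 to minute 58.
Merge the second list: minute 11 to minute 25.
A \ B = minute 25 to minute 42, minute 47 to minute 58.
B \ A = minute 11 to minute 21.
Union of the two gives the symmetric difference.

minute 11 to minute 21, minute 25 to minute 42, minute 47 to minute 58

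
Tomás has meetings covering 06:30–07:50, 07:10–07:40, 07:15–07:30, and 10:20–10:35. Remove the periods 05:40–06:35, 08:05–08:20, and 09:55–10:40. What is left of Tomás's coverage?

06:35-07:50

First set merges to 06:30-07:50, 10:20-10:35.
06:30-07:50 with B removed leaves 06:35-07:50.
10:20-10:35 lies entirely inside B → drops out.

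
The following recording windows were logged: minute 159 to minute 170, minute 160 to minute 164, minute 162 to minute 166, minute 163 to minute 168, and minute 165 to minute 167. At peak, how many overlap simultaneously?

4

Walk the sorted start/end points keeping a running depth.
The depth first hits 4 at minute 163.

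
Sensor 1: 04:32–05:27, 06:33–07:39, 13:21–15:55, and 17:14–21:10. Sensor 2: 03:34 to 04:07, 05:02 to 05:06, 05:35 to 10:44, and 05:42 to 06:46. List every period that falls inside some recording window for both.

05:02–05:06, 06:33–07:39

B, merged: 03:34–04:07, 05:02–05:06, 05:35–10:44.
04:32–05:27 overlaps B on 05:02–05:06.
06:33–07:39 overlaps B on 06:33–07:39.
13:21–15:55 falls entirely outside B.
17:14–21:10 falls entirely outside B.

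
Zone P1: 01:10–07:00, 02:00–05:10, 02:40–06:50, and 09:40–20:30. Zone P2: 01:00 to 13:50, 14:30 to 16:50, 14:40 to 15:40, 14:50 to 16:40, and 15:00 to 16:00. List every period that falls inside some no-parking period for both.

01:10–07:00, 09:40–13:50, 14:30–16:50

Merge the first list: 01:10–07:00, 09:40–20:30.
Merge the second list: 01:00–13:50, 14:30–16:50.
01:10–07:00 overlaps B on 01:10–07:00.
09:40–20:30 overlaps B on 09:40–13:50, 14:30–16:50.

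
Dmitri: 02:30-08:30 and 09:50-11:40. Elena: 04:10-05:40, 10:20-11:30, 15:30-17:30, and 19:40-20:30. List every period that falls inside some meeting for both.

04:10–05:40, 10:20–11:30

02:30–08:30 meets the second set on 04:10–05:40.
09:50–11:40 meets the second set on 10:20–11:30.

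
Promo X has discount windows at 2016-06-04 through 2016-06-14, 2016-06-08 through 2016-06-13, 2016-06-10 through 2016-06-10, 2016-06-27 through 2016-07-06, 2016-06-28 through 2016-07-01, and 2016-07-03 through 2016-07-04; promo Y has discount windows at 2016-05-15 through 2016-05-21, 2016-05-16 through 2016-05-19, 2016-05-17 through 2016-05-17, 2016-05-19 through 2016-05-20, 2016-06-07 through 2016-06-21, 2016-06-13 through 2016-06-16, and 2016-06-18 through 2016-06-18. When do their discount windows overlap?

A, merged: 2016-06-04 through 2016-06-14, 2016-06-27 through 2016-07-06.
B, merged: 2016-05-15 through 2016-05-21, 2016-06-07 through 2016-06-21.
2016-06-04 through 2016-06-14 meets the second set on 2016-06-07 through 2016-06-14.
2016-06-27 through 2016-07-06: no overlap with the second set.

2016-06-07 through 2016-06-14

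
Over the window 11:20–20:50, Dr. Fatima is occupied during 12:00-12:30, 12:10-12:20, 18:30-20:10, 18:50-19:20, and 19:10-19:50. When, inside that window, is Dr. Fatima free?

11:20-12:00, 12:30-18:30, 20:10-20:50

After merging, the occupied span is 12:00-12:30, 18:30-20:10.
Complement within 11:20-20:50: 11:20-12:00, 12:30-18:30, 20:10-20:50.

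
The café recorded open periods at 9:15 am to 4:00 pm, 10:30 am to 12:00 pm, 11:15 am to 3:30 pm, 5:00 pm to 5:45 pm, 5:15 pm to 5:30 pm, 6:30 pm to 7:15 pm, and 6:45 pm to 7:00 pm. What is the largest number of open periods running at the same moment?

At 11:15 am, 3 of the intervals are simultaneously active.
No point has more.

3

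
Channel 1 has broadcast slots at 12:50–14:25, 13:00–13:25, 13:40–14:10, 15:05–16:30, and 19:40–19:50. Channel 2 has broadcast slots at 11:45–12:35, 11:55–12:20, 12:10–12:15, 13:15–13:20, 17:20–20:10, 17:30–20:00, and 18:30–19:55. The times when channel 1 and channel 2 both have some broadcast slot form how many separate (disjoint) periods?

Merge the first list: 12:50–14:25, 15:05–16:30, 19:40–19:50.
Merge the second list: 11:45–12:35, 13:15–13:20, 17:20–20:10.
A ∩ B = 13:15–13:20, 19:40–19:50.
That is 2 disjoint pieces.

2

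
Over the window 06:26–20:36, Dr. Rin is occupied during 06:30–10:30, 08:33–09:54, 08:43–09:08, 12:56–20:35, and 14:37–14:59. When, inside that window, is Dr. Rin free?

06:26-06:30, 10:30-12:56, 20:35-20:36

The merged coverage is 06:30-10:30, 12:56-20:35.
Gaps within 06:26-20:36: 06:26-06:30, 10:30-12:56, 20:35-20:36.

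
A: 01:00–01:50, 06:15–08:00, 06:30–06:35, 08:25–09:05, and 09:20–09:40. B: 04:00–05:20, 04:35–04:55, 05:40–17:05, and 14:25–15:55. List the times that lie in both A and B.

06:15–08:00, 08:25–09:05, 09:20–09:40

First set merges to 01:00–01:50, 06:15–08:00, 08:25–09:05, 09:20–09:40.
Second set merges to 04:00–05:20, 05:40–17:05.
01:00–01:50 meets no B interval.
06:15–08:00 ∩ B → 06:15–08:00.
08:25–09:05 ∩ B → 08:25–09:05.
09:20–09:40 ∩ B → 09:20–09:40.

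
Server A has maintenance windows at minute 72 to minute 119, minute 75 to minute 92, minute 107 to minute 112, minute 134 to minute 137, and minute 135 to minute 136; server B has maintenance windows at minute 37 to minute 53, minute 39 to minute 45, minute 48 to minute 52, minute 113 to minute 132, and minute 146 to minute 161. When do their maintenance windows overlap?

minute 113 to minute 119

A, merged: minute 72 to minute 119, minute 134 to minute 137.
B, merged: minute 37 to minute 53, minute 113 to minute 132, minute 146 to minute 161.
minute 72 to minute 119 meets the second set on minute 113 to minute 119.
minute 134 to minute 137: no overlap with the second set.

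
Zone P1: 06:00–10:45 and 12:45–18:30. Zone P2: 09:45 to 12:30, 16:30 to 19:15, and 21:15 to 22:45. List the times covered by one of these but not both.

06:00–09:45, 10:45–12:30, 12:45–16:30, 18:30–19:15, 21:15–22:45

A but not B: 06:00–09:45, 12:45–16:30.
B but not A: 10:45–12:30, 18:30–19:15, 21:15–22:45.
Combining gives A △ B.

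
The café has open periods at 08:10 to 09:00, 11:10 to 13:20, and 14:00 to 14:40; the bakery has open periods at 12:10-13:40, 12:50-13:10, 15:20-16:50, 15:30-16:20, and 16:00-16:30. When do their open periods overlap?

Second set merges to 12:10-13:40, 15:20-16:50.
08:10-09:00 meets no B interval.
11:10-13:20 ∩ B → 12:10-13:20.
14:00-14:40 meets no B interval.

12:10-13:20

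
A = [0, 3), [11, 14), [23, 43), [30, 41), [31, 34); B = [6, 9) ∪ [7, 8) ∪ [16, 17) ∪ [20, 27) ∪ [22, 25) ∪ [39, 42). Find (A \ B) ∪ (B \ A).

Merge the first list: [0, 3), [11, 14), [23, 43).
Merge the second list: [6, 9), [16, 17), [20, 27), [39, 42).
A but not B: [0, 3), [11, 14), [27, 39), [42, 43).
B but not A: [6, 9), [16, 17), [20, 23).
Combining gives A △ B.

[0, 3) ∪ [6, 9) ∪ [11, 14) ∪ [16, 17) ∪ [20, 23) ∪ [27, 39) ∪ [42, 43)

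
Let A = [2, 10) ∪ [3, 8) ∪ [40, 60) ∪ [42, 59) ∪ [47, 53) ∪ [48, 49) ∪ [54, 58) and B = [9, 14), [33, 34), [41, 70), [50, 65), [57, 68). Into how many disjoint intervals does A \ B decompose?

A, merged: [2, 10), [40, 60).
B, merged: [9, 14), [33, 34), [41, 70).
A \ B = [2, 9), [40, 41).
That is 2 disjoint pieces.

2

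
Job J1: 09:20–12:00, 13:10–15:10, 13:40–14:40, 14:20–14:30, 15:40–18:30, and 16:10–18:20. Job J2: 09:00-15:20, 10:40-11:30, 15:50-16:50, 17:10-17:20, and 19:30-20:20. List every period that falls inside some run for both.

09:20-12:00, 13:10-15:10, 15:50-16:50, 17:10-17:20

Merge the first list: 09:20-12:00, 13:10-15:10, 15:40-18:30.
Merge the second list: 09:00-15:20, 15:50-16:50, 17:10-17:20, 19:30-20:20.
09:20-12:00 meets the second set on 09:20-12:00.
13:10-15:10 meets the second set on 13:10-15:10.
15:40-18:30 meets the second set on 15:50-16:50, 17:10-17:20.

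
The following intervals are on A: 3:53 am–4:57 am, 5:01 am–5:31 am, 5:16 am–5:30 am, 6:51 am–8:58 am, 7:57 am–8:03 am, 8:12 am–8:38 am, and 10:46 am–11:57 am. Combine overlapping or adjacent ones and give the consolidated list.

3:53 am–4:57 am, 5:01 am–5:31 am, 6:51 am–8:58 am, 10:46 am–11:57 am

5:01 am–5:31 am is disjoint → start new block.
5:16 am–5:30 am overlaps/touches 5:01 am–5:31 am → extend to 5:01 am–5:31 am.
6:51 am–8:58 am is disjoint → start new block.
7:57 am–8:03 am overlaps/touches 6:51 am–8:58 am → extend to 6:51 am–8:58 am.
8:12 am–8:38 am overlaps/touches 6:51 am–8:58 am → extend to 6:51 am–8:58 am.
10:46 am–11:57 am is disjoint → start new block.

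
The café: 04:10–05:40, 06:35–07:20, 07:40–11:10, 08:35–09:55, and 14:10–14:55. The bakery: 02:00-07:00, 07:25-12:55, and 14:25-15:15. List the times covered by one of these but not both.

02:00–04:10, 05:40–06:35, 07:00–07:20, 07:25–07:40, 11:10–12:55, 14:10–14:25, 14:55–15:15

A, merged: 04:10–05:40, 06:35–07:20, 07:40–11:10, 14:10–14:55.
A \ B = 07:00–07:20, 14:10–14:25.
B \ A = 02:00–04:10, 05:40–06:35, 07:25–07:40, 11:10–12:55, 14:55–15:15.
Union of the two gives the symmetric difference.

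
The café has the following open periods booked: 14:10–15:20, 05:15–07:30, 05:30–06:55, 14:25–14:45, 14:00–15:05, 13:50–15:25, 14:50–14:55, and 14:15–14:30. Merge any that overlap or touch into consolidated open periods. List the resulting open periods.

Sort by start: 05:15–07:30, 05:30–06:55, 13:50–15:25, 14:00–15:05, 14:10–15:20, 14:15–14:30, 14:25–14:45, 14:50–14:55.
05:30–06:55 overlaps/touches 05:15–07:30 → extend to 05:15–07:30.
13:50–15:25 is disjoint → start new block.
14:00–15:05 overlaps/touches 13:50–15:25 → extend to 13:50–15:25.
14:10–15:20 overlaps/touches 13:50–15:25 → extend to 13:50–15:25.
14:15–14:30 overlaps/touches 13:50–15:25 → extend to 13:50–15:25.
14:25–14:45 overlaps/touches 13:50–15:25 → extend to 13:50–15:25.
14:50–14:55 overlaps/touches 13:50–15:25 → extend to 13:50–15:25.

05:15–07:30, 13:50–15:25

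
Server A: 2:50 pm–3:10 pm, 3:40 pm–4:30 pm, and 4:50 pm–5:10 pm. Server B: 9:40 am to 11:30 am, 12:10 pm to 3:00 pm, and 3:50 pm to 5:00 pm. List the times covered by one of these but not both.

9:40 am-11:30 am, 12:10 pm-2:50 pm, 3:00 pm-3:10 pm, 3:40 pm-3:50 pm, 4:30 pm-4:50 pm, 5:00 pm-5:10 pm

A but not B: 3:00 pm-3:10 pm, 3:40 pm-3:50 pm, 5:00 pm-5:10 pm.
B but not A: 9:40 am-11:30 am, 12:10 pm-2:50 pm, 4:30 pm-4:50 pm.
Combining gives A △ B.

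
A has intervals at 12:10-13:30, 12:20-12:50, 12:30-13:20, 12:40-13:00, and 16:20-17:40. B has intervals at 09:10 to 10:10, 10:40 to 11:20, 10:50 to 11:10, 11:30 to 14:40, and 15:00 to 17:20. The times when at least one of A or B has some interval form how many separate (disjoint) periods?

Merge the first list: 12:10–13:30, 16:20–17:40.
Merge the second list: 09:10–10:10, 10:40–11:20, 11:30–14:40, 15:00–17:20.
A ∪ B = 09:10–10:10, 10:40–11:20, 11:30–14:40, 15:00–17:40.
That is 4 disjoint pieces.

4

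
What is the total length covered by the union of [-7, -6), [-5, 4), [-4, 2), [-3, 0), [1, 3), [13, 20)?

Merged: [-7, -6), [-5, 4), [13, 20).
Lengths: 1 + 9 + 7 = 17.

17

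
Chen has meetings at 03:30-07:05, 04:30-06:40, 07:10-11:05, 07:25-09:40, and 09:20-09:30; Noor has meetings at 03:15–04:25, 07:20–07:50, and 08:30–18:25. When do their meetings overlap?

A, merged: 03:30-07:05, 07:10-11:05.
03:30-07:05 ∩ B → 03:30-04:25.
07:10-11:05 ∩ B → 07:20-07:50, 08:30-11:05.

03:30-04:25, 07:20-07:50, 08:30-11:05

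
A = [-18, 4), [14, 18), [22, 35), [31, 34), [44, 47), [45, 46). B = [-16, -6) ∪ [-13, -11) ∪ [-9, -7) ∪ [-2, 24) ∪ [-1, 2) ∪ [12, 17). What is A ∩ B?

[-16, -6) ∪ [-2, 4) ∪ [14, 18) ∪ [22, 24)

Merge the first list: [-18, 4), [14, 18), [22, 35), [44, 47).
Merge the second list: [-16, -6), [-2, 24).
[-18, 4) overlaps B on [-16, -6), [-2, 4).
[14, 18) overlaps B on [14, 18).
[22, 35) overlaps B on [22, 24).
[44, 47) falls entirely outside B.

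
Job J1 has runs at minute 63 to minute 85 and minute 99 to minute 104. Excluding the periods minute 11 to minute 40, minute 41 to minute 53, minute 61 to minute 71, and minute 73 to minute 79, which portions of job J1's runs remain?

minute 71 to minute 73, minute 79 to minute 85, minute 99 to minute 104

minute 63 to minute 85 \ B = minute 71 to minute 73, minute 79 to minute 85.
minute 99 to minute 104: nothing removed.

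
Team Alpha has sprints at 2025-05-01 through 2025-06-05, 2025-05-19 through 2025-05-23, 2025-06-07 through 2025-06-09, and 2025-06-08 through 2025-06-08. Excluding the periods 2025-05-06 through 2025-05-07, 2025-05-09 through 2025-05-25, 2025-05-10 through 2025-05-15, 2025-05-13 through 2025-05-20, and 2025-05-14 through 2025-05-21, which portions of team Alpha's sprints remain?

Merge the first list: 2025-05-01 through 2025-06-05, 2025-06-07 through 2025-06-09.
Merge the second list: 2025-05-06 through 2025-05-07, 2025-05-09 through 2025-05-25.
2025-05-01 through 2025-06-05 minus B → 2025-05-01 through 2025-05-05, 2025-05-08 through 2025-05-08, 2025-05-26 through 2025-06-05.
2025-06-07 through 2025-06-09: no B overlap → unchanged.

2025-05-01 through 2025-05-05, 2025-05-08 through 2025-05-08, 2025-05-26 through 2025-06-05, 2025-06-07 through 2025-06-09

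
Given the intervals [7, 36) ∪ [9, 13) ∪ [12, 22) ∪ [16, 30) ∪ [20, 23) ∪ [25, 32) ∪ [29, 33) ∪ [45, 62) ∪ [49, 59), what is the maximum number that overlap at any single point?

Sweep endpoints in order; track running count of active intervals.
Peak of 4 reached at 20.

4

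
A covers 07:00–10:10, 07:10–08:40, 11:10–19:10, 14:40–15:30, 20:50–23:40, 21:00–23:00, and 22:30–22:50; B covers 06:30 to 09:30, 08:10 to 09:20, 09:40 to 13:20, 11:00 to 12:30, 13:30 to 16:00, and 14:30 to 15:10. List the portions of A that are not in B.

A, merged: 07:00–10:10, 11:10–19:10, 20:50–23:40.
B, merged: 06:30–09:30, 09:40–13:20, 13:30–16:00.
07:00–10:10 with B removed leaves 09:30–09:40.
11:10–19:10 with B removed leaves 13:20–13:30, 16:00–19:10.
20:50–23:40 is untouched.

09:30–09:40, 13:20–13:30, 16:00–19:10, 20:50–23:40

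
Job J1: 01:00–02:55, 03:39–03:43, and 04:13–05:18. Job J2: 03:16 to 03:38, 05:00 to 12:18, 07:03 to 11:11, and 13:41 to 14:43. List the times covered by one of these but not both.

01:00–02:55, 03:16–03:38, 03:39–03:43, 04:13–05:00, 05:18–12:18, 13:41–14:43

B, merged: 03:16–03:38, 05:00–12:18, 13:41–14:43.
Only in the first: 01:00–02:55, 03:39–03:43, 04:13–05:00.
Only in the second: 03:16–03:38, 05:18–12:18, 13:41–14:43.
Together these are the periods covered by exactly one.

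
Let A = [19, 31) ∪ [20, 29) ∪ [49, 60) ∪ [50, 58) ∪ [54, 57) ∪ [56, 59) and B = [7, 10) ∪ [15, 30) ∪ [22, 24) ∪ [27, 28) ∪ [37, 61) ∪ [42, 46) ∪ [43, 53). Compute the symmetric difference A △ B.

[7, 10) ∪ [15, 19) ∪ [30, 31) ∪ [37, 49) ∪ [60, 61)

Merge the first list: [19, 31), [49, 60).
Merge the second list: [7, 10), [15, 30), [37, 61).
Only in the first: [30, 31).
Only in the second: [7, 10), [15, 19), [37, 49), [60, 61).
Together these are the periods covered by exactly one.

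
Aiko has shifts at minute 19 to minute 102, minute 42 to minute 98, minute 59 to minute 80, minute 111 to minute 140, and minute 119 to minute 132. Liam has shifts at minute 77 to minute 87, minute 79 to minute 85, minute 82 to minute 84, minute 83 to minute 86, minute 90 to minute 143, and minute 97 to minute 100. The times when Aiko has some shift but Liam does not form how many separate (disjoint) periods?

2

First set merges to minute 19 to minute 102, minute 111 to minute 140.
Second set merges to minute 77 to minute 87, minute 90 to minute 143.
A \ B = minute 19 to minute 77, minute 87 to minute 90.
That is 2 disjoint pieces.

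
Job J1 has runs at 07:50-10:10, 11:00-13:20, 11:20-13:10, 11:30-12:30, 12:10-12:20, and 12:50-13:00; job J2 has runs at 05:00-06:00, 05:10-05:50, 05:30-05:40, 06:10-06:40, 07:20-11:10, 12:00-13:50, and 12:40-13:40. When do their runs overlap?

07:50–10:10, 11:00–11:10, 12:00–13:20

First set merges to 07:50–10:10, 11:00–13:20.
Second set merges to 05:00–06:00, 06:10–06:40, 07:20–11:10, 12:00–13:50.
07:50–10:10 overlaps B on 07:50–10:10.
11:00–13:20 overlaps B on 11:00–11:10, 12:00–13:20.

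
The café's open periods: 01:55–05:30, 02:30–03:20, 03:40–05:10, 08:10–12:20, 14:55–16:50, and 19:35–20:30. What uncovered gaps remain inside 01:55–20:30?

Covered (merged): 01:55–05:30, 08:10–12:20, 14:55–16:50, 19:35–20:30.
Complement within 01:55–20:30: 05:30–08:10, 12:20–14:55, 16:50–19:35.

05:30–08:10, 12:20–14:55, 16:50–19:35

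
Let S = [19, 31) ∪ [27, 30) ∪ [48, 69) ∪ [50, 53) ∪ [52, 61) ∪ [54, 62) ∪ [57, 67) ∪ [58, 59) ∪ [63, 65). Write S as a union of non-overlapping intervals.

[19, 31) ∪ [48, 69)

[27, 30) overlaps/touches [19, 31) → extend to [19, 31).
[48, 69) is disjoint → start new block.
[50, 53) overlaps/touches [48, 69) → extend to [48, 69).
[52, 61) overlaps/touches [48, 69) → extend to [48, 69).
[54, 62) overlaps/touches [48, 69) → extend to [48, 69).
[57, 67) overlaps/touches [48, 69) → extend to [48, 69).
[58, 59) overlaps/touches [48, 69) → extend to [48, 69).
[63, 65) overlaps/touches [48, 69) → extend to [48, 69).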